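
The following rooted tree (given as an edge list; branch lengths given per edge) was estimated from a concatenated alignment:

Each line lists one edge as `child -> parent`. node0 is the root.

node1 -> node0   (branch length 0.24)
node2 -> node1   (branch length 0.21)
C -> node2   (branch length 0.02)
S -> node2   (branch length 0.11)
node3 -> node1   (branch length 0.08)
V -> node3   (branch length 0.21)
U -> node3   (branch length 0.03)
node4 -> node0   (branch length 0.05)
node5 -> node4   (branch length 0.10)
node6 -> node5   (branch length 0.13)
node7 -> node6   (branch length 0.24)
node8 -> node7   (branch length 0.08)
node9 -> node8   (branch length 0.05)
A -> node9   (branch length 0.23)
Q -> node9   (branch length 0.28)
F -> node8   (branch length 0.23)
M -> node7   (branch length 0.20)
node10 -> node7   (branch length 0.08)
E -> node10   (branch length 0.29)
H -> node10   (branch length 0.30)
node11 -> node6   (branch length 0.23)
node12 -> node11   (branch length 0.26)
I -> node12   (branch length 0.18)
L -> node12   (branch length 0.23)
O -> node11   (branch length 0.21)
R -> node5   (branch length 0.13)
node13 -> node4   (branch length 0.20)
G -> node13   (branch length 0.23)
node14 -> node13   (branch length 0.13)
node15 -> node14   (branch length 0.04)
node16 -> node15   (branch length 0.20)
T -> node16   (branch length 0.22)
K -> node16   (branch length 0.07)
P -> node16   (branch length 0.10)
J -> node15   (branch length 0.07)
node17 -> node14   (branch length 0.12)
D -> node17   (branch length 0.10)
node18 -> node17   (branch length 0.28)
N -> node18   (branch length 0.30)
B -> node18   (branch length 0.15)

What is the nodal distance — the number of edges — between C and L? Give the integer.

The MRCA of C and L is the root of the tree.
From C up to that node: 3 branches. From L up to the same node: 6 branches. Total: 3 + 6 = 9.

9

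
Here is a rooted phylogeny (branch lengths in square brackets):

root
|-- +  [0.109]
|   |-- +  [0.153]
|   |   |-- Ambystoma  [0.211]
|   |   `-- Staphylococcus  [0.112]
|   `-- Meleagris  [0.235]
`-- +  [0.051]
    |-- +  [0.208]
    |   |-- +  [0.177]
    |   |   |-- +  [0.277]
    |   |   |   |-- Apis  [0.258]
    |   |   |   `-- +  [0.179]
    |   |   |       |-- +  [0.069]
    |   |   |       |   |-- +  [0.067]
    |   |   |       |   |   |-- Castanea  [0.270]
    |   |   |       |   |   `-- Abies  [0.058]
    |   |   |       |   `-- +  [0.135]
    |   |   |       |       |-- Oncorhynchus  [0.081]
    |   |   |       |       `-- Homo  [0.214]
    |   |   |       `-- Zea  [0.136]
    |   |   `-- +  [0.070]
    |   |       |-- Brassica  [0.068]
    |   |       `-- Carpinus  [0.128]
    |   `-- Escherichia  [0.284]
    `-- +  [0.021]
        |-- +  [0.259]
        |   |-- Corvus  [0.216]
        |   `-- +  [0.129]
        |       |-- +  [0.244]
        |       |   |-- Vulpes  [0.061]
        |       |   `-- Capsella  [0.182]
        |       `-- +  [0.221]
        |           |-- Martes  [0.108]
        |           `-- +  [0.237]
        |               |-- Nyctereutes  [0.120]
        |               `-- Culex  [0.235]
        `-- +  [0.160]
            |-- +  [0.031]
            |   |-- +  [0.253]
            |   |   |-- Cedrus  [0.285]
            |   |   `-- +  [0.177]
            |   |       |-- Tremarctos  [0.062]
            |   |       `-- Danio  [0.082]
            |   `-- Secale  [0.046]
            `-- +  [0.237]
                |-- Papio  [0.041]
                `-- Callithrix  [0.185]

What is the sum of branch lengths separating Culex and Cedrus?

1.810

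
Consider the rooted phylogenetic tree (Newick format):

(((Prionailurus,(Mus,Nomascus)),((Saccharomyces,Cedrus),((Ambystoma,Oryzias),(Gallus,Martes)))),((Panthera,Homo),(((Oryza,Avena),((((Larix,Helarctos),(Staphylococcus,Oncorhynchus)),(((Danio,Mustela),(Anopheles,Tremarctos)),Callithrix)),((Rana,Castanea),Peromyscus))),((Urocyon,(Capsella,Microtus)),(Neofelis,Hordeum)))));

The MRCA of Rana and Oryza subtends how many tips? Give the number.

The MRCA of Rana and Oryza is the node subtending ((Oryza,Avena),((((Larix,Helarctos),(Staphylococcus,Oncorhynchus)),(((Danio,Mustela),(Anopheles,Tremarctos)),Callithrix)),((Rana,Castanea),Peromyscus))).
That clade contains 14 terminal taxa: Anopheles, Avena, Callithrix, Castanea, Danio, Helarctos, Larix, Mustela, Oncorhynchus, Oryza, Peromyscus, Rana, Staphylococcus, Tremarctos.

14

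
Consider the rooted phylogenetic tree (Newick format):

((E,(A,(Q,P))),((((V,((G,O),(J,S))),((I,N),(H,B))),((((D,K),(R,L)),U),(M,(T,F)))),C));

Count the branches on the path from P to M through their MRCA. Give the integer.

9

The MRCA of P and M is the root of the tree.
From P up to that node: 4 branches. From M up to the same node: 5 branches. Total: 4 + 5 = 9.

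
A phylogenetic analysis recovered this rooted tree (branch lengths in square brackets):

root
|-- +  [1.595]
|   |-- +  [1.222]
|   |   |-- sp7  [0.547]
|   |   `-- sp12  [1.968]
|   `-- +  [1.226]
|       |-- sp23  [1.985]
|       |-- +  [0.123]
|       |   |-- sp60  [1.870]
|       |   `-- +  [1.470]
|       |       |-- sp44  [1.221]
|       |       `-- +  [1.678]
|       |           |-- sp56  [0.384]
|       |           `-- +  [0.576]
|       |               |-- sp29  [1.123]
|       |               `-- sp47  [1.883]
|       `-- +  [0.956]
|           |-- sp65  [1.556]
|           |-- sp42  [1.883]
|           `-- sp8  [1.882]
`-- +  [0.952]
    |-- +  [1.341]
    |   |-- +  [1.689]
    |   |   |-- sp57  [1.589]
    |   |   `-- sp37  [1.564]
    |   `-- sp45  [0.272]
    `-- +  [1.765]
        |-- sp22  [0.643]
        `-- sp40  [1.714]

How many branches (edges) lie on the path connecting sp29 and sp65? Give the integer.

The MRCA of sp29 and sp65 is the node subtending (sp23,(sp60,(sp44,(sp56,(sp29,sp47)))),(sp65,sp42,sp8)).
From sp29 up to that node: 5 branches. From sp65 up to the same node: 2 branches. Total: 5 + 2 = 7.

7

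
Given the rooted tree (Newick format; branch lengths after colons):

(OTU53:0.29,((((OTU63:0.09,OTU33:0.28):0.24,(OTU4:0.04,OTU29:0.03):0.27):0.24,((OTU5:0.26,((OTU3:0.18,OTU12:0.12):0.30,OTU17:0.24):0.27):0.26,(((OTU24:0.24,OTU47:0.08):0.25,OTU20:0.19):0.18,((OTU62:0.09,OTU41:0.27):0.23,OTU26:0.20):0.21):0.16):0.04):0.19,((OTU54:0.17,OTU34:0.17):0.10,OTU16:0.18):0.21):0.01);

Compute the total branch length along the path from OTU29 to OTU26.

The path runs OTU29 → … → MRCA → … → OTU26; the MRCA is the node subtending (((OTU63,OTU33),(OTU4,OTU29)),((OTU5,((OTU3,OTU12),OTU17)),(((OTU24,OTU47),OTU20),((OTU62,OTU41),OTU26)))).
Branch lengths along that path: 0.03 + 0.27 + 0.24 + 0.04 + 0.16 + 0.21 + 0.20 = 1.15.

1.15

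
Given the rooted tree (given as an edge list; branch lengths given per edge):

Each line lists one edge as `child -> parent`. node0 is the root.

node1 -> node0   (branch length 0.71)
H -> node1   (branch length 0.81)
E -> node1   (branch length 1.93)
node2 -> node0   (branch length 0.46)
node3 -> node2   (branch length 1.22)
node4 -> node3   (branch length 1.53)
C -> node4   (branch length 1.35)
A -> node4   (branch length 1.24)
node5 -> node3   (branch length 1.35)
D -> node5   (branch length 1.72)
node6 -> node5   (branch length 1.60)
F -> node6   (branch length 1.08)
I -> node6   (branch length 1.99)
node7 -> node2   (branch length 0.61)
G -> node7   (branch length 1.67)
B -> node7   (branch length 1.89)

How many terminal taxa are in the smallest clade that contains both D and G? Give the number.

7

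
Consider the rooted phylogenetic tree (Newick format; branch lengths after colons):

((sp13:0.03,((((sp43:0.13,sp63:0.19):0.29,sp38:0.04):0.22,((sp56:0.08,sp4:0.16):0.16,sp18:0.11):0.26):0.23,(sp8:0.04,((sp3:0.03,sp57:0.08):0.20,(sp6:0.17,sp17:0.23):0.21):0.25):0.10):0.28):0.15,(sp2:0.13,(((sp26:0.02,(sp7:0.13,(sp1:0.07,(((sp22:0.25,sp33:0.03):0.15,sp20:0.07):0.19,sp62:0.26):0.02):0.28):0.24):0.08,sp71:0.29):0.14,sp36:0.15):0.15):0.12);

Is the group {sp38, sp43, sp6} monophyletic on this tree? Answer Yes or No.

No

The MRCA of the listed taxa subtends ((((sp43,sp63),sp38),((sp56,sp4),sp18)),(sp8,((sp3,sp57),(sp6,sp17)))).
That clade also contains sp17, sp18, sp3, sp4, sp56, sp57, sp63, sp8, which are not in the proposed group, so the group is not monophyletic.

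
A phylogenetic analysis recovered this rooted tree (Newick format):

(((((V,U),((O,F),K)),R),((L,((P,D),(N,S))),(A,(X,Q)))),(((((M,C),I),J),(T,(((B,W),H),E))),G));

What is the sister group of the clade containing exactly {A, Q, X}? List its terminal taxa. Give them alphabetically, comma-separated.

D, L, N, P, S

The clade containing exactly {A, Q, X} attaches to the tree at the node subtending ((L,((P,D),(N,S))),(A,(X,Q))).
The other lineage descending from that same node — the sister group — is (L,((P,D),(N,S))); its 5 tips in alphabetical order are the answer.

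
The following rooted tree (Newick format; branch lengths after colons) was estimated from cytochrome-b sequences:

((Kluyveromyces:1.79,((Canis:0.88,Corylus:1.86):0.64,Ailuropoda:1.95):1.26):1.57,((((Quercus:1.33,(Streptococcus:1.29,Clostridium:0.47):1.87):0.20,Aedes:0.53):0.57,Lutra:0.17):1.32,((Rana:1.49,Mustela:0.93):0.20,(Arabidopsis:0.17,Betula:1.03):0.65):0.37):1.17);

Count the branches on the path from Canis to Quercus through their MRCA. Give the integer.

The MRCA of Canis and Quercus is the root of the tree.
From Canis up to that node: 4 branches. From Quercus up to the same node: 5 branches. Total: 4 + 5 = 9.

9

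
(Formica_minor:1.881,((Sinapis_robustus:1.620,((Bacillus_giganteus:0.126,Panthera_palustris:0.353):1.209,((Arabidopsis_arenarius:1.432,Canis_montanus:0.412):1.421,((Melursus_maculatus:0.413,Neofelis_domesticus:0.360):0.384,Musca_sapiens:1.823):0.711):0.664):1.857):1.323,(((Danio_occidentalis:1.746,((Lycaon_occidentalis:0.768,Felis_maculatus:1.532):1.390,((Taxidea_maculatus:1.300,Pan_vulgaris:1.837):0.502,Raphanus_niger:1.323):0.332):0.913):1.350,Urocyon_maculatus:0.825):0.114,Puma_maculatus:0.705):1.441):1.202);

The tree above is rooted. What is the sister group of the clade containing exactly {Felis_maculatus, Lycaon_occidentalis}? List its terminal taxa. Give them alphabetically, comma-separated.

The clade containing exactly {Felis_maculatus, Lycaon_occidentalis} attaches to the tree at the node subtending ((Lycaon_occidentalis,Felis_maculatus),((Taxidea_maculatus,Pan_vulgaris),Raphanus_niger)).
The other lineage descending from that same node — the sister group — is ((Taxidea_maculatus,Pan_vulgaris),Raphanus_niger); its 3 tips in alphabetical order are the answer.

Pan_vulgaris, Raphanus_niger, Taxidea_maculatus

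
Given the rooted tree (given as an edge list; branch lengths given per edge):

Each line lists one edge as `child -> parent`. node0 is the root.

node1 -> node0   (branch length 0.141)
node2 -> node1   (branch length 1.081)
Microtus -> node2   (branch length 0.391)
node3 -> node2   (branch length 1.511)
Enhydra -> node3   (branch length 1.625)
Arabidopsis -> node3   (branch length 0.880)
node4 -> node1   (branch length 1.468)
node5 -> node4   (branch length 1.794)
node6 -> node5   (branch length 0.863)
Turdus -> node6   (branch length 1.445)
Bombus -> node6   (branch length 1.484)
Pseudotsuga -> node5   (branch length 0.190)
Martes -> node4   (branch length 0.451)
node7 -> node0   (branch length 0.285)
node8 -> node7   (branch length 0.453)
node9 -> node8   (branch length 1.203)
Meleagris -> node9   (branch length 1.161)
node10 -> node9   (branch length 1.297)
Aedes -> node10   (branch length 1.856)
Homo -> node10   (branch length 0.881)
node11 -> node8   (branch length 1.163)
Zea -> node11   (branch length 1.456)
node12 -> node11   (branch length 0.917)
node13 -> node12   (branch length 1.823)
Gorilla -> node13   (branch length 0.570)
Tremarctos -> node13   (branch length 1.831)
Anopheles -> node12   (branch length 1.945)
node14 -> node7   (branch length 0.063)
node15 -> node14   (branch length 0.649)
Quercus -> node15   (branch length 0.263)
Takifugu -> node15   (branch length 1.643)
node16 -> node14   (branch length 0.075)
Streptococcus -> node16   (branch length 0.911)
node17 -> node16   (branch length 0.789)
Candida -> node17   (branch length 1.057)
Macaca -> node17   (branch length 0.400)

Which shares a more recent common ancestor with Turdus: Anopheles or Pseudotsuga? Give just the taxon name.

The MRCA of Turdus and Pseudotsuga subtends ((Turdus,Bombus),Pseudotsuga) (3 taxa).
The MRCA of Turdus and Anopheles is the root, subtending the entire tree (19 taxa).
The first is nested inside the second, so Turdus shares a more recent common ancestor with Pseudotsuga.

Pseudotsuga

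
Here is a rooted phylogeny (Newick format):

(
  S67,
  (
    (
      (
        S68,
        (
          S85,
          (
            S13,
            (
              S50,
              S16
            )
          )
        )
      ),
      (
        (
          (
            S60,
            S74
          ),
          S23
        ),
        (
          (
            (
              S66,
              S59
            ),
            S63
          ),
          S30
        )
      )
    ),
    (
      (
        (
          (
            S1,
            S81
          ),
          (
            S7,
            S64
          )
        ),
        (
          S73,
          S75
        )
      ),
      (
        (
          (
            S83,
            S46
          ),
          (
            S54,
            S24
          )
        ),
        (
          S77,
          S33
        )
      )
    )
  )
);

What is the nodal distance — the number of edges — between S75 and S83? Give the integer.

7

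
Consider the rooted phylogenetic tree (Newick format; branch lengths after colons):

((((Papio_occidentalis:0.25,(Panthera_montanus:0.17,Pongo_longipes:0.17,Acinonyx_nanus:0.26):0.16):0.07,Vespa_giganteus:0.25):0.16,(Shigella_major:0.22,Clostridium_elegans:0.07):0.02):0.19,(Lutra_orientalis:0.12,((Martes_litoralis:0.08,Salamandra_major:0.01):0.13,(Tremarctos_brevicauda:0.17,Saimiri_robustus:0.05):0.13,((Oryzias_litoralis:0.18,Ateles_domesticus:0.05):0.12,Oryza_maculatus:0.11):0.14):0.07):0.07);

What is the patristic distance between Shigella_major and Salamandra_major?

The path runs Shigella_major → … → MRCA → … → Salamandra_major; the MRCA is the root of the tree.
Branch lengths along that path: 0.22 + 0.02 + 0.19 + 0.07 + 0.07 + 0.13 + 0.01 = 0.71.

0.71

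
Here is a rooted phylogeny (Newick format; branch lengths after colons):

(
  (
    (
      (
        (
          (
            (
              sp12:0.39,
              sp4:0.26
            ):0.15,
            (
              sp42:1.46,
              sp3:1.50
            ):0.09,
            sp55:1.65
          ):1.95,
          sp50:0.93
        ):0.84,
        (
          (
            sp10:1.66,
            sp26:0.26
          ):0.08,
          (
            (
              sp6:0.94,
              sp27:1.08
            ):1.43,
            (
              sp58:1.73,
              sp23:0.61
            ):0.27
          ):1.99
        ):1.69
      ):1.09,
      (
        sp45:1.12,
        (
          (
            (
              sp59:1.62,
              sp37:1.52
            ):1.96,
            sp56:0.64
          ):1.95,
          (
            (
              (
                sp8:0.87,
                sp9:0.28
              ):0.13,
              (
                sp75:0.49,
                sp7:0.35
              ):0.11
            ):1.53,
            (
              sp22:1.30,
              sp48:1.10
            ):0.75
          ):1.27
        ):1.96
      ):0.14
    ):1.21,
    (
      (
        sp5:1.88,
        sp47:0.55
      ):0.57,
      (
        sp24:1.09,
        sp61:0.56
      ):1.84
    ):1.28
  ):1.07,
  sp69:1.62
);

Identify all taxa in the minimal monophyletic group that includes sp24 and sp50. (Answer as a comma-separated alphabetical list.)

sp10, sp12, sp22, sp23, sp24, sp26, sp27, sp3, sp37, sp4, sp42, sp45, sp47, sp48, sp5, sp50, sp55, sp56, sp58, sp59, sp6, sp61, sp7, sp75, sp8, sp9

Tracing sp24: it sits inside (sp24,sp61).
Tracing sp50: it sits inside (((sp12,sp4),(sp42,sp3),sp55),sp50).
The smallest clade enclosing both is ((((((sp12,sp4),(sp42,sp3),sp55),sp50),((sp10,sp26),((sp6,sp27),(sp58,sp23)))),(sp45,(((sp59,sp37),sp56),(((sp8,sp9),(sp75,sp7)),(sp22,sp48))))),((sp5,sp47),(sp24,sp61))); the answer is its 26 terminal taxa in alphabetical order.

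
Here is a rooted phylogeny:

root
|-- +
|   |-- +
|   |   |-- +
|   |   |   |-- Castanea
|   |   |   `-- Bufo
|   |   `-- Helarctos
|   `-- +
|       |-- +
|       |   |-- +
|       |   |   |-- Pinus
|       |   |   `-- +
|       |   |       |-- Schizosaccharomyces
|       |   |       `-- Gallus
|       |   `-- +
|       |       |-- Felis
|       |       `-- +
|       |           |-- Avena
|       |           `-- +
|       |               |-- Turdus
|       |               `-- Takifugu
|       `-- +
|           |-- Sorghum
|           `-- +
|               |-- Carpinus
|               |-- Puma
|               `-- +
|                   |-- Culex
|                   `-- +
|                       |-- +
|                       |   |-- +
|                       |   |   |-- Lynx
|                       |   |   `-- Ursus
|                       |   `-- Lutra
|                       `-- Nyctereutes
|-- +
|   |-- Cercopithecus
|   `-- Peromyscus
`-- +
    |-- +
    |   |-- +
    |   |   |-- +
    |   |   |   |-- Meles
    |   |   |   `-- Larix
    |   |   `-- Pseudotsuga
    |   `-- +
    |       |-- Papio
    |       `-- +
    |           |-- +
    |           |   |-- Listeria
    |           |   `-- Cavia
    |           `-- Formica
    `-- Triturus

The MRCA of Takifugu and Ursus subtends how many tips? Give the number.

15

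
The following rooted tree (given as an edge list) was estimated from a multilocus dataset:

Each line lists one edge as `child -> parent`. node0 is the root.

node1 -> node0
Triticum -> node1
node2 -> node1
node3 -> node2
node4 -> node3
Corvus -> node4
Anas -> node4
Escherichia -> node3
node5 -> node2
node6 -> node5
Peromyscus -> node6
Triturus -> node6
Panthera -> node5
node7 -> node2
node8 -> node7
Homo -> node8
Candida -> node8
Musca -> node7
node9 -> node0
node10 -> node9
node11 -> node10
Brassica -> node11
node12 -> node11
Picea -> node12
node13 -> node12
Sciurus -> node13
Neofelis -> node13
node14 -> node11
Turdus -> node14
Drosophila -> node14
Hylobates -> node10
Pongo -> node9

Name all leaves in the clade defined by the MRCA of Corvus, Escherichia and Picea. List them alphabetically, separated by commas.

Anas, Brassica, Candida, Corvus, Drosophila, Escherichia, Homo, Hylobates, Musca, Neofelis, Panthera, Peromyscus, Picea, Pongo, Sciurus, Triticum, Triturus, Turdus

Tracing Corvus: it sits inside (Corvus,Anas).
Tracing Escherichia: it sits inside ((Corvus,Anas),Escherichia).
Tracing Picea: it sits inside (Picea,(Sciurus,Neofelis)).
The smallest clade enclosing all 3 is the whole tree (their MRCA is the root), so the answer is all 18 tips in alphabetical order.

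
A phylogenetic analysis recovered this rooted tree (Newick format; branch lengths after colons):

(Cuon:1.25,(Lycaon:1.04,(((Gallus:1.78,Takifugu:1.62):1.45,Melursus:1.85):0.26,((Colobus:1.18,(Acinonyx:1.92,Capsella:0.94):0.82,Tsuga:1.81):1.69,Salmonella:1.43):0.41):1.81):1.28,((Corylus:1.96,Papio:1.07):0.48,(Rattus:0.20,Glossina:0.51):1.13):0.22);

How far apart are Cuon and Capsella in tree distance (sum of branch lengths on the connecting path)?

8.20

The path runs Cuon → … → MRCA → … → Capsella; the MRCA is the root of the tree.
Branch lengths along that path: 1.25 + 1.28 + 1.81 + 0.41 + 1.69 + 0.82 + 0.94 = 8.20.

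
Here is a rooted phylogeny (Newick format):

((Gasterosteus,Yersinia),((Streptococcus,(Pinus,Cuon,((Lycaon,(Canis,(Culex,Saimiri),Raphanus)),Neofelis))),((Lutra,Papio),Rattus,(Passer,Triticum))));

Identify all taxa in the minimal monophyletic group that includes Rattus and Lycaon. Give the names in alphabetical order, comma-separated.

Canis, Culex, Cuon, Lutra, Lycaon, Neofelis, Papio, Passer, Pinus, Raphanus, Rattus, Saimiri, Streptococcus, Triticum

Tracing Rattus: it sits inside ((Lutra,Papio),Rattus,(Passer,Triticum)).
Tracing Lycaon: it sits inside (Lycaon,(Canis,(Culex,Saimiri),Raphanus)).
The smallest clade enclosing both is ((Streptococcus,(Pinus,Cuon,((Lycaon,(Canis,(Culex,Saimiri),Raphanus)),Neofelis))),((Lutra,Papio),Rattus,(Passer,Triticum))); the answer is its 14 terminal taxa in alphabetical order.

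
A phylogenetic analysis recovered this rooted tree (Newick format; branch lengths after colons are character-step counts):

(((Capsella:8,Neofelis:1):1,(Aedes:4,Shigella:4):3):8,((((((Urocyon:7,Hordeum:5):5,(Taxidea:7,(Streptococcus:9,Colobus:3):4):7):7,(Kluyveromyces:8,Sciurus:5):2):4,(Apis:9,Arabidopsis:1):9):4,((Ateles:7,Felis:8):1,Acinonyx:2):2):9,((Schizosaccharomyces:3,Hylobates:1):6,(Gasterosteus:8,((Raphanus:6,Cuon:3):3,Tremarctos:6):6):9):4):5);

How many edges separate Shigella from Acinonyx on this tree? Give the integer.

The MRCA of Shigella and Acinonyx is the root of the tree.
From Shigella up to that node: 3 branches. From Acinonyx up to the same node: 4 branches. Total: 3 + 4 = 7.

7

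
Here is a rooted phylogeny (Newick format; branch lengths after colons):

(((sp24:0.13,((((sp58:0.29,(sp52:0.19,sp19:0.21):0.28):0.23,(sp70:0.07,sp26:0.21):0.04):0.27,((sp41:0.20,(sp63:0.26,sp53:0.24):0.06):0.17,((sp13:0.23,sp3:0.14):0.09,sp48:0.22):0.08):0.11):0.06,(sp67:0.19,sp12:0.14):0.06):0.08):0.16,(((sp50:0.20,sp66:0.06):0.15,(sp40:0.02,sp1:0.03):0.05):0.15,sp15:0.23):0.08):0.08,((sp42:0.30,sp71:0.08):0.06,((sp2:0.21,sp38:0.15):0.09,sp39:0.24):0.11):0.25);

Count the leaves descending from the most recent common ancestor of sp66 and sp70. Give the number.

19

The MRCA of sp66 and sp70 is the node subtending ((sp24,((((sp58,(sp52,sp19)),(sp70,sp26)),((sp41,(sp63,sp53)),((sp13,sp3),sp48))),(sp67,sp12))),(((sp50,sp66),(sp40,sp1)),sp15)).
That clade contains 19 terminal taxa: sp1, sp12, sp13, sp15, sp19, sp24, sp26, sp3, sp40, sp41, sp48, sp50, sp52, sp53, sp58, sp63, sp66, sp67, sp70.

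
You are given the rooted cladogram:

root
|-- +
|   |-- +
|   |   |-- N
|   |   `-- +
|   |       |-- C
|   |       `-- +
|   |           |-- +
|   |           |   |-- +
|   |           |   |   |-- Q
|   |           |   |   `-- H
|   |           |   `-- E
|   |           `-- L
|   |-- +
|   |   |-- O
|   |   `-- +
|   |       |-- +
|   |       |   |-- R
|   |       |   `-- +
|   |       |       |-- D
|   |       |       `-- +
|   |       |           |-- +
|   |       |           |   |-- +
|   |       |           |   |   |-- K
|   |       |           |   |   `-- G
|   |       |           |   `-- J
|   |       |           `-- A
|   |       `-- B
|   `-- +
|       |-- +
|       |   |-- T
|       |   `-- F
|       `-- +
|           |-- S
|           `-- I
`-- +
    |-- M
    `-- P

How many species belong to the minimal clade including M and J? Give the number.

20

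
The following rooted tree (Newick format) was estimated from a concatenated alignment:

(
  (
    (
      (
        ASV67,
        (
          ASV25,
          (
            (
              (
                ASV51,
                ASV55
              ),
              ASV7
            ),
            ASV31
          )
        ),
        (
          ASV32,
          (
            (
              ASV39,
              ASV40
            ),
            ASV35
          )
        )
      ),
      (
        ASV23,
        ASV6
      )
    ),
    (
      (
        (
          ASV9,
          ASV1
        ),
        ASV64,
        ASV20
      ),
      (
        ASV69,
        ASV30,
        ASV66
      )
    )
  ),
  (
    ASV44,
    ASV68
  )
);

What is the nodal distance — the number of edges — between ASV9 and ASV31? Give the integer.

9

The MRCA of ASV9 and ASV31 is the node subtending (((ASV67,(ASV25,(((ASV51,ASV55),ASV7),ASV31)),(ASV32,((ASV39,ASV40),ASV35))),(ASV23,ASV6)),(((ASV9,ASV1),ASV64,ASV20),(ASV69,ASV30,ASV66))).
From ASV9 up to that node: 4 branches. From ASV31 up to the same node: 5 branches. Total: 4 + 5 = 9.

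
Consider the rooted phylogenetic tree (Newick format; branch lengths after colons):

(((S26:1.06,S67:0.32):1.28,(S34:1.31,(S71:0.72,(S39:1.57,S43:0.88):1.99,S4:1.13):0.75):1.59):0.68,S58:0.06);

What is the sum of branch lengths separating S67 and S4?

The path runs S67 → … → MRCA → … → S4; the MRCA is the node subtending ((S26,S67),(S34,(S71,(S39,S43),S4))).
Branch lengths along that path: 0.32 + 1.28 + 1.59 + 0.75 + 1.13 = 5.07.

5.07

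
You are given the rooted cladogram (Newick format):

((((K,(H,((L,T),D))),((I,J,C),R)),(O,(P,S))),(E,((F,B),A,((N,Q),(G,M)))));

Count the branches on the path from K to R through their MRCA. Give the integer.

4

The MRCA of K and R is the node subtending ((K,(H,((L,T),D))),((I,J,C),R)).
From K up to that node: 2 branches. From R up to the same node: 2 branches. Total: 2 + 2 = 4.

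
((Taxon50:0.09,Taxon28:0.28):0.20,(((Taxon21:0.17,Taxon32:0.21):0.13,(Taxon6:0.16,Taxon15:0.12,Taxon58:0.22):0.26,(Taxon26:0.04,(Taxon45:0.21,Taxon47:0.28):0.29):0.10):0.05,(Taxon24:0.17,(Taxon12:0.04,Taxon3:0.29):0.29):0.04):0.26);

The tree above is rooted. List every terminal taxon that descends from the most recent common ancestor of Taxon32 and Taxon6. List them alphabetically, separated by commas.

Tracing Taxon32: it sits inside (Taxon21,Taxon32).
Tracing Taxon6: it sits inside (Taxon6,Taxon15,Taxon58).
The smallest clade enclosing both is ((Taxon21,Taxon32),(Taxon6,Taxon15,Taxon58),(Taxon26,(Taxon45,Taxon47))); the answer is its 8 terminal taxa in alphabetical order.

Taxon15, Taxon21, Taxon26, Taxon32, Taxon45, Taxon47, Taxon58, Taxon6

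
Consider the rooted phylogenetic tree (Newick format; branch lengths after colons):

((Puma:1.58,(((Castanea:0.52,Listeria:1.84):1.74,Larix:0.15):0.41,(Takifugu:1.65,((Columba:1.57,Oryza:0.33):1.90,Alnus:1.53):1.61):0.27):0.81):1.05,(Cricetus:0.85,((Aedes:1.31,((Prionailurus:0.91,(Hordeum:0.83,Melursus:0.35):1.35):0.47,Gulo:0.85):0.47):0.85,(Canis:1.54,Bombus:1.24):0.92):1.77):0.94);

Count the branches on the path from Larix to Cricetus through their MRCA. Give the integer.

6

The MRCA of Larix and Cricetus is the root of the tree.
From Larix up to that node: 4 branches. From Cricetus up to the same node: 2 branches. Total: 4 + 2 = 6.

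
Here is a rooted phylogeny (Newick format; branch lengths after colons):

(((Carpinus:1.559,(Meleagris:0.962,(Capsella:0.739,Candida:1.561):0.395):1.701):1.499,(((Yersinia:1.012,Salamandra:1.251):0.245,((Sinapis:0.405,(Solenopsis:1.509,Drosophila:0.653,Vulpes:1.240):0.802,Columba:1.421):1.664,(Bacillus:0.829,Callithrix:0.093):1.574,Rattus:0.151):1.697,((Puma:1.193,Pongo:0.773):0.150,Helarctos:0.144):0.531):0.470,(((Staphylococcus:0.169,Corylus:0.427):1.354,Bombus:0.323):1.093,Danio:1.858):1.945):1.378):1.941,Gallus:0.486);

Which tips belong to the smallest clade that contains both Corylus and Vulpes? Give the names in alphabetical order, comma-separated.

Bacillus, Bombus, Callithrix, Columba, Corylus, Danio, Drosophila, Helarctos, Pongo, Puma, Rattus, Salamandra, Sinapis, Solenopsis, Staphylococcus, Vulpes, Yersinia

Tracing Corylus: it sits inside (Staphylococcus,Corylus).
Tracing Vulpes: it sits inside (Solenopsis,Drosophila,Vulpes).
The smallest clade enclosing both is (((Yersinia,Salamandra),((Sinapis,(Solenopsis,Drosophila,Vulpes),Columba),(Bacillus,Callithrix),Rattus),((Puma,Pongo),Helarctos)),(((Staphylococcus,Corylus),Bombus),Danio)); the answer is its 17 terminal taxa in alphabetical order.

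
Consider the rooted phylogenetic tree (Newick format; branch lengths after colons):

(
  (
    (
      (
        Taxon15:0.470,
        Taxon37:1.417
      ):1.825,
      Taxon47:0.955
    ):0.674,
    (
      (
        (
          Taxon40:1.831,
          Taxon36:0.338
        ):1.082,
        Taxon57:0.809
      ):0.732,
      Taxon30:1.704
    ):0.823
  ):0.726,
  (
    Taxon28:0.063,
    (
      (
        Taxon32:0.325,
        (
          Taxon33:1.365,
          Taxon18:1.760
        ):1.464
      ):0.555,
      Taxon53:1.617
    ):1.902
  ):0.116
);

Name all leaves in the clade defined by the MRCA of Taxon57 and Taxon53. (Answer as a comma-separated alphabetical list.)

Taxon15, Taxon18, Taxon28, Taxon30, Taxon32, Taxon33, Taxon36, Taxon37, Taxon40, Taxon47, Taxon53, Taxon57

Tracing Taxon57: it sits inside ((Taxon40,Taxon36),Taxon57).
Tracing Taxon53: it sits inside ((Taxon32,(Taxon33,Taxon18)),Taxon53).
The smallest clade enclosing both is the whole tree (their MRCA is the root), so the answer is all 12 tips in alphabetical order.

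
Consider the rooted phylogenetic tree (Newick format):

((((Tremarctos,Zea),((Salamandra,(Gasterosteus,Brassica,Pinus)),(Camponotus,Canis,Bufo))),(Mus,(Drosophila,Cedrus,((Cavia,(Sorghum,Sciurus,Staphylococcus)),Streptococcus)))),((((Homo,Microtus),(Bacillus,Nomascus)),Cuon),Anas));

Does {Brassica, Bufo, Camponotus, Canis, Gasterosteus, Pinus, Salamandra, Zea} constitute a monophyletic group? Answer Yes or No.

No

The MRCA of the listed taxa subtends ((Tremarctos,Zea),((Salamandra,(Gasterosteus,Brassica,Pinus)),(Camponotus,Canis,Bufo))).
That clade also contains Tremarctos, which is not in the proposed group, so the group is not monophyletic.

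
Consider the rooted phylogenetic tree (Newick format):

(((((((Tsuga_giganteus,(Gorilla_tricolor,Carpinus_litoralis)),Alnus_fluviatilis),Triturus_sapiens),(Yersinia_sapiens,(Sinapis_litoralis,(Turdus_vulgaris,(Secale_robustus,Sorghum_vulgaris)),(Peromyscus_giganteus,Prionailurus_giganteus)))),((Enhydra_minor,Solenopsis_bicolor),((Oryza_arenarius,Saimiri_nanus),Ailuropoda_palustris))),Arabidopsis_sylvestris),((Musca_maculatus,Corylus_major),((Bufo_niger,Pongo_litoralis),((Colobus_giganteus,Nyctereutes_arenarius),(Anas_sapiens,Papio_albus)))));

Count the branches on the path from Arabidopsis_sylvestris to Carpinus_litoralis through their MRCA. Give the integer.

The MRCA of Arabidopsis_sylvestris and Carpinus_litoralis is the node subtending ((((((Tsuga_giganteus,(Gorilla_tricolor,Carpinus_litoralis)),Alnus_fluviatilis),Triturus_sapiens),(Yersinia_sapiens,(Sinapis_litoralis,(Turdus_vulgaris,(Secale_robustus,Sorghum_vulgaris)),(Peromyscus_giganteus,Prionailurus_giganteus)))),((Enhydra_minor,Solenopsis_bicolor),((Oryza_arenarius,Saimiri_nanus),Ailuropoda_palustris))),Arabidopsis_sylvestris).
From Arabidopsis_sylvestris up to that node: 1 branch. From Carpinus_litoralis up to the same node: 7 branches. Total: 1 + 7 = 8.

8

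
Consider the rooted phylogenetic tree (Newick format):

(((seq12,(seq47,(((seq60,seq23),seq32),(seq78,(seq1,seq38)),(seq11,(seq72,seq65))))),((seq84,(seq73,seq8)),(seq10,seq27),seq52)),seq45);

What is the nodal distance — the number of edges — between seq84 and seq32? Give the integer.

8

The MRCA of seq84 and seq32 is the node subtending ((seq12,(seq47,(((seq60,seq23),seq32),(seq78,(seq1,seq38)),(seq11,(seq72,seq65))))),((seq84,(seq73,seq8)),(seq10,seq27),seq52)).
From seq84 up to that node: 3 branches. From seq32 up to the same node: 5 branches. Total: 3 + 5 = 8.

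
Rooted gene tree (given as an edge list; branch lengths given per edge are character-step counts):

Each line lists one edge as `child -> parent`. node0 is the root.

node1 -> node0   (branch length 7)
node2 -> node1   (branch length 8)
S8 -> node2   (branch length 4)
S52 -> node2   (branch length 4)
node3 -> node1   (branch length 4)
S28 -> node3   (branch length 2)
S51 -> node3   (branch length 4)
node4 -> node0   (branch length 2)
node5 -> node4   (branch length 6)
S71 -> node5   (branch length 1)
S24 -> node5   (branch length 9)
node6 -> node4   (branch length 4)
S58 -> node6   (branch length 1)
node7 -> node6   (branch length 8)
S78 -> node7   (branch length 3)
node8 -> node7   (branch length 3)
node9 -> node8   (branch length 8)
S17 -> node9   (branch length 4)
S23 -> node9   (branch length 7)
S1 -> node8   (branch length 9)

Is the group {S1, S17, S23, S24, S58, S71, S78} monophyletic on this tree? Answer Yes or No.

The most recent common ancestor of these taxa subtends ((S71,S24),(S58,(S78,((S17,S23),S1)))).
That clade has exactly 7 tips — every listed taxon and nothing else — so the group is monophyletic.

Yes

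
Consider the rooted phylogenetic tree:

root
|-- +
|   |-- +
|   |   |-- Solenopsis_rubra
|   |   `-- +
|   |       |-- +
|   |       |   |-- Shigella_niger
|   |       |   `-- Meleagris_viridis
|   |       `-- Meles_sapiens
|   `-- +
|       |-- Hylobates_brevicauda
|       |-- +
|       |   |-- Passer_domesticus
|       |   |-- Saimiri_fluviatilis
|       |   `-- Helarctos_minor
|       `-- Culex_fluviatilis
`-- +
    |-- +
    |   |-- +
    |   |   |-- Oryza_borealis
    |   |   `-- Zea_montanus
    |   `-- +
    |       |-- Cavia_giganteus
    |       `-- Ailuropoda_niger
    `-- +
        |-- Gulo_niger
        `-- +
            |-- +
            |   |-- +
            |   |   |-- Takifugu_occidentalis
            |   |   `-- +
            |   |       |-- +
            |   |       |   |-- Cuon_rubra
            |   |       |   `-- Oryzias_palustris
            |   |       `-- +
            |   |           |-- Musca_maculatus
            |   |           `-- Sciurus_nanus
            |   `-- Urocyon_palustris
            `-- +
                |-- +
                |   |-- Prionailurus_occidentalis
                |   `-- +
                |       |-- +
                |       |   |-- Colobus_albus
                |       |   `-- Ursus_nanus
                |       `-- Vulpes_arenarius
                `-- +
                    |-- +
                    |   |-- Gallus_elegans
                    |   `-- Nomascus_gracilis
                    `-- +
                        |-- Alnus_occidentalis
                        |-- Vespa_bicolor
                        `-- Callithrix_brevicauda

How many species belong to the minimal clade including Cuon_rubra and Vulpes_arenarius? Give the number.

15

The MRCA of Cuon_rubra and Vulpes_arenarius is the node subtending (((Takifugu_occidentalis,((Cuon_rubra,Oryzias_palustris),(Musca_maculatus,Sciurus_nanus))),Urocyon_palustris),((Prionailurus_occidentalis,((Colobus_albus,Ursus_nanus),Vulpes_arenarius)),((Gallus_elegans,Nomascus_gracilis),(Alnus_occidentalis,Vespa_bicolor,Callithrix_brevicauda)))).
That clade contains 15 terminal taxa: Alnus_occidentalis, Callithrix_brevicauda, Colobus_albus, Cuon_rubra, Gallus_elegans, Musca_maculatus, Nomascus_gracilis, Oryzias_palustris, Prionailurus_occidentalis, Sciurus_nanus, Takifugu_occidentalis, Urocyon_palustris, Ursus_nanus, Vespa_bicolor, Vulpes_arenarius.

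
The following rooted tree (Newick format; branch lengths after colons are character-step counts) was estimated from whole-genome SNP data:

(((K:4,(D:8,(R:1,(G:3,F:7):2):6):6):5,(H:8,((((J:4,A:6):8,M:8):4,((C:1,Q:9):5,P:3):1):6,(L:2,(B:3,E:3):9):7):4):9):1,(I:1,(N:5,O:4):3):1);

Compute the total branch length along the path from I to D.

22

The path runs I → … → MRCA → … → D; the MRCA is the root of the tree.
Branch lengths along that path: 1 + 1 + 1 + 5 + 6 + 8 = 22.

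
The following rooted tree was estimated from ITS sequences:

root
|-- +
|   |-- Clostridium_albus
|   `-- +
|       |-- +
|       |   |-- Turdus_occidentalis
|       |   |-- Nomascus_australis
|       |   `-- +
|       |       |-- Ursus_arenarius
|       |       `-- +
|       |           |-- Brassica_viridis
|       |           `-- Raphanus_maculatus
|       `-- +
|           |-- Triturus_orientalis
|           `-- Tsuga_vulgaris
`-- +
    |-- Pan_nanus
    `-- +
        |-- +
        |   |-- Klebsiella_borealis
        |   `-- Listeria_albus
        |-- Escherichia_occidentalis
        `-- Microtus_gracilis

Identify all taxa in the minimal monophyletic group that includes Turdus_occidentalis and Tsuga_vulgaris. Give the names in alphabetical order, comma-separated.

Brassica_viridis, Nomascus_australis, Raphanus_maculatus, Triturus_orientalis, Tsuga_vulgaris, Turdus_occidentalis, Ursus_arenarius

Tracing Turdus_occidentalis: it sits inside (Turdus_occidentalis,Nomascus_australis,(Ursus_arenarius,(Brassica_viridis,Raphanus_maculatus))).
Tracing Tsuga_vulgaris: it sits inside (Triturus_orientalis,Tsuga_vulgaris).
The smallest clade enclosing both is ((Turdus_occidentalis,Nomascus_australis,(Ursus_arenarius,(Brassica_viridis,Raphanus_maculatus))),(Triturus_orientalis,Tsuga_vulgaris)); the answer is its 7 terminal taxa in alphabetical order.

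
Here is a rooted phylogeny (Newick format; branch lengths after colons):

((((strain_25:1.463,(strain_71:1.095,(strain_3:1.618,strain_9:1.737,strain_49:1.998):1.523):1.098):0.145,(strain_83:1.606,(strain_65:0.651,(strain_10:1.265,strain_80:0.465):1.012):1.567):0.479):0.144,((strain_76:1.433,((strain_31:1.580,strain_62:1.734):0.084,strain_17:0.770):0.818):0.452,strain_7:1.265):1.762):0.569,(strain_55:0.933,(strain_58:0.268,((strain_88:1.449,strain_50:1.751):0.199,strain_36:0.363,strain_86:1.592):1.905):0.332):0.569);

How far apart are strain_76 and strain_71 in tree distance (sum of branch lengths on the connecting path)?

6.129

The path runs strain_76 → … → MRCA → … → strain_71; the MRCA is the node subtending (((strain_25,(strain_71,(strain_3,strain_9,strain_49))),(strain_83,(strain_65,(strain_10,strain_80)))),((strain_76,((strain_31,strain_62),strain_17)),strain_7)).
Branch lengths along that path: 1.433 + 0.452 + 1.762 + 0.144 + 0.145 + 1.098 + 1.095 = 6.129.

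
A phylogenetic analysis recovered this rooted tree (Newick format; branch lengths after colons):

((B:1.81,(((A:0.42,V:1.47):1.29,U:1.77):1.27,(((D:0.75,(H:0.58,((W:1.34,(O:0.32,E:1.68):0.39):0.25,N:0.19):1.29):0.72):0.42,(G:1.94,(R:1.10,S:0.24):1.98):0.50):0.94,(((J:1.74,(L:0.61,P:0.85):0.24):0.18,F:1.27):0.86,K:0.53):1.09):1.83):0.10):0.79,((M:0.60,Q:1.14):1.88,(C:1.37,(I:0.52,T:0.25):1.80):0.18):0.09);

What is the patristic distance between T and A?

6.19

The path runs T → … → MRCA → … → A; the MRCA is the root of the tree.
Branch lengths along that path: 0.25 + 1.80 + 0.18 + 0.09 + 0.79 + 0.10 + 1.27 + 1.29 + 0.42 = 6.19.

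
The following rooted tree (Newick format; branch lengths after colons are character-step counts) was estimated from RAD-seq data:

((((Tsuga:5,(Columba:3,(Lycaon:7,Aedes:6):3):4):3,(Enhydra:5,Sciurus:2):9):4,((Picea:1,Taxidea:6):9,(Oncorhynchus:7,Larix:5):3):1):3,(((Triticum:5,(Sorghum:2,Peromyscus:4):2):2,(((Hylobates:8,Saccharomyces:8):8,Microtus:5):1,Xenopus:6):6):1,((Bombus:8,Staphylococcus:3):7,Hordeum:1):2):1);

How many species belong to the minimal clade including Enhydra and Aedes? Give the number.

6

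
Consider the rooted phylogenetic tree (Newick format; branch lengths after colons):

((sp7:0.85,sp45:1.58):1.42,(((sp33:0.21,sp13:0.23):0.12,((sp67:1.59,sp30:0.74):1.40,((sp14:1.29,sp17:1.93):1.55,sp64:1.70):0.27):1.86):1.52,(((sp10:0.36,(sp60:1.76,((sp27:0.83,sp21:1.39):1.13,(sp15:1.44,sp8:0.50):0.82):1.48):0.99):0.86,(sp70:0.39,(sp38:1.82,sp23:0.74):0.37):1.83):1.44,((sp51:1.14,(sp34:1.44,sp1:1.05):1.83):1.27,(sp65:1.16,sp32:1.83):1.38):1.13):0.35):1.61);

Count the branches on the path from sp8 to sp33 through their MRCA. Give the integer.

The MRCA of sp8 and sp33 is the node subtending (((sp33,sp13),((sp67,sp30),((sp14,sp17),sp64))),(((sp10,(sp60,((sp27,sp21),(sp15,sp8)))),(sp70,(sp38,sp23))),((sp51,(sp34,sp1)),(sp65,sp32)))).
From sp8 up to that node: 7 branches. From sp33 up to the same node: 3 branches. Total: 7 + 3 = 10.

10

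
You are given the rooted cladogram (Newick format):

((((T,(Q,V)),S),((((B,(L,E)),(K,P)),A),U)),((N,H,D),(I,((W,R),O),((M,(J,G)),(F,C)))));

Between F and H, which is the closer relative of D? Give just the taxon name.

H

The MRCA of D and H subtends (N,H,D) (3 taxa).
The MRCA of D and F subtends ((N,H,D),(I,((W,R),O),((M,(J,G)),(F,C)))) (12 taxa).
The first is nested inside the second, so D shares a more recent common ancestor with H.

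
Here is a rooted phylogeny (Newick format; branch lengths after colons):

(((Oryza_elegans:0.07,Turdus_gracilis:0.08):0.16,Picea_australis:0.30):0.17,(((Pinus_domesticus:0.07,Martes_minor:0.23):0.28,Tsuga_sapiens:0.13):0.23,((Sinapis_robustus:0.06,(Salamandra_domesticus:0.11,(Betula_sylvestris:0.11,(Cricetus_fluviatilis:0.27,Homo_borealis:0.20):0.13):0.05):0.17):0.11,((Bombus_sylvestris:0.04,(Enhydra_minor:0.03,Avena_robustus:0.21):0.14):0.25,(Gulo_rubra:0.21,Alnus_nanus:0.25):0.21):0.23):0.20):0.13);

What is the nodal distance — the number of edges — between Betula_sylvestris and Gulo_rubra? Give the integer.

7

The MRCA of Betula_sylvestris and Gulo_rubra is the node subtending ((Sinapis_robustus,(Salamandra_domesticus,(Betula_sylvestris,(Cricetus_fluviatilis,Homo_borealis)))),((Bombus_sylvestris,(Enhydra_minor,Avena_robustus)),(Gulo_rubra,Alnus_nanus))).
From Betula_sylvestris up to that node: 4 branches. From Gulo_rubra up to the same node: 3 branches. Total: 4 + 3 = 7.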